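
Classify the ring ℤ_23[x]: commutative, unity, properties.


ℤ_23 is a field (n prime), so ℤ_23[x] is a commutative integral domain with unity
Commutative: Yes
Integral domain: Yes
Has unity: Yes

ℤ_23[x]: Commutative=Yes, Unity=Yes


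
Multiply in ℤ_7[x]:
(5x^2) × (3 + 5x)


Expand and collect like terms; reduce coefficients mod 7:
x^0: 0·3 = 0 ≡ 0 (mod 7)
x^1: 0·5 + 0·3 = 0 ≡ 0 (mod 7)
x^2: 0·5 + 5·3 = 15 ≡ 1 (mod 7)
x^3: 5·5 = 25 ≡ 4 (mod 7)
Result: x^2 + 4x^3

f · g = x^2 + 4x^3


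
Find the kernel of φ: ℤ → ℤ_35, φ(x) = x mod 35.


Kernel = preimage of identity
ker(φ) = {x ∈ ℤ : x ≡ 0 (mod 35)} = 35ℤ = {0, ±35, ±70, ...}

ker(φ) = 35ℤ


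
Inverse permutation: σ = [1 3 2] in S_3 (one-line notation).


To find σ⁻¹, swap domain and range:
σ(1) = 1 → σ⁻¹(1) = 1
σ(2) = 3 → σ⁻¹(3) = 2
σ(3) = 2 → σ⁻¹(2) = 3

σ⁻¹ = [1 3 2]


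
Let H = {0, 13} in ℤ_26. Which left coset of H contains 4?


4 + H = {4 + h (mod 26) : h ∈ H}
4+0=4, 4+13=17

4 + H = {4, 17}


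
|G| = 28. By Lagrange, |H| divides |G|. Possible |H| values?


Lagrange's theorem: |H| divides |G|
|G| = 28
Divisors of 28: 1, 2, 4, 7, 14, 28

Possible subgroup orders: {1, 2, 4, 7, 14, 28}


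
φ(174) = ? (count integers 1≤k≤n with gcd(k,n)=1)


Factor n: 174 = 2 × 3 × 29
φ(n) = n · ∏(1 - 1/p) over distinct primes p | n
φ(174) = 174 · (1 - 1/2) · (1 - 1/3) · (1 - 1/29) = 56

φ(174) = 56


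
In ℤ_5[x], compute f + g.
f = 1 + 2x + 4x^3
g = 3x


Add coefficients mod 5:
x^0: 1 + 0 = 1 (mod 5)
x^1: 2 + 3 = 0 (mod 5)
x^2: 0 + 0 = 0 (mod 5)
x^3: 4 + 0 = 4 (mod 5)
Result: 1 + 4x^3

f + g = 1 + 4x^3


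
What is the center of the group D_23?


Z(G) = {g ∈ G | gx = xg for all x ∈ G}
For odd n, Z(D_n) = {e}: no nontrivial rotation commutes with all reflections

Z(D_23) = {e}


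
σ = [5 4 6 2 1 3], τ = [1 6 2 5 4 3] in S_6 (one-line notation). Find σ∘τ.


σ∘τ: apply τ first, then σ
1 →τ 1 →σ 5
2 →τ 6 →σ 3
3 →τ 2 →σ 4
4 →τ 5 →σ 1
5 →τ 4 →σ 2
6 →τ 3 →σ 6

σ∘τ = [5 3 4 1 2 6]


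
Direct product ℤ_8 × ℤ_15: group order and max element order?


|ℤ_8 × ℤ_15| = 8 × 15 = 120
Max element order = lcm(8,15) = 120
Cyclic? Yes (gcd=1)

|ℤ_8×ℤ_15| = 120, max element order = 120


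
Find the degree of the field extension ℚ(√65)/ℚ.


√65 has minimal polynomial x² - 65 (irreducible over ℚ since 65 is squarefree)

[ℚ(√65)/ℚ] = 2


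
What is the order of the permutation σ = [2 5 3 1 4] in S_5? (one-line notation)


Cycle decomposition: (1 2 5 4)
Cycle lengths: 4
Order = lcm(4) = 4

ord(σ) = 4


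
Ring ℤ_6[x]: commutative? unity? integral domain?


ℤ_6 has zero divisors (2·3 ≡ 0), and these lift to constant zero divisors in ℤ_6[x]; so not an integral domain
Commutative: Yes
Integral domain: No
Has unity: Yes

ℤ_6[x]: Commutative=Yes, Unity=Yes


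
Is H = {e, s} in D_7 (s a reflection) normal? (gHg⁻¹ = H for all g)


H = {e, s} in D_7 (s a reflection)
r·s·r⁻¹ = sr⁻² ≠ s for n ≥ 3, so {e, s} is not closed under conjugation

No, not a normal subgroup


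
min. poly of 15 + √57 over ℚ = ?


Let α = 15 + √57. Then α - 15 = √57, so (α - 15)² = 57, giving α² - 30α + 168 = 0. Degree 2 and α ∉ ℚ, so this is the minimal polynomial.

Minimal polynomial: x² - 30x + 168


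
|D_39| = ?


|D_n| = 2n (n rotations and n reflections)
|D_39| = 2×39 = 78

|D_39| = 78


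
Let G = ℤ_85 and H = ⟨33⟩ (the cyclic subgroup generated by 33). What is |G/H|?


|⟨33⟩| = n / gcd(33, 85) = 85 / 1 = 85
H is normal (ℤ_85 is abelian).
|G/H| = |G| / |H| = 85 / 85 = 1

|G/H| = 1


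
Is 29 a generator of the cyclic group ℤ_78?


g generates ℤ_n iff gcd(g, n) = 1
gcd(29, 78) = 1
Since gcd = 1, 29 is a generator.

Yes, 29 generates ℤ_78


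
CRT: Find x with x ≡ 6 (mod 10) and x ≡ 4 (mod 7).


m₁ = 10, m₂ = 7, gcd = 1, so CRT applies. M = m₁·m₂ = 70
Let M₁ = M/m₁ = 7, M₂ = M/m₂ = 10
Find y₁ ≡ M₁⁻¹ (mod m₁): 7⁻¹ ≡ 3 (mod 10)
Find y₂ ≡ M₂⁻¹ (mod m₂): 10⁻¹ ≡ 5 (mod 7)
x = a₁·M₁·y₁ + a₂·M₂·y₂ = 6·7·3 + 4·10·5 = 326
Reduce mod 70: x ≡ 46
Check: 46 mod 10 = 6 ✓, 46 mod 7 = 4 ✓

x ≡ 46 (mod 70)


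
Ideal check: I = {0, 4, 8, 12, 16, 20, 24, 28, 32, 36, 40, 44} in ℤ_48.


Check ideal conditions for I = {0, 4, 8, 12, 16, 20, 24, 28, 32, 36, 40, 44} in ℤ_48:
(1) I is an additive subgroup? Yes
(2) For r ∈ ℤ_48 and a ∈ I: r·a ∈ I? Yes

Yes, I is an ideal of ℤ_48


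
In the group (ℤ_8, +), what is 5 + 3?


Operation: addition mod 8
5 + 3 = (a + b) mod 8 with a = 5, b = 3

5 + 3 = 0


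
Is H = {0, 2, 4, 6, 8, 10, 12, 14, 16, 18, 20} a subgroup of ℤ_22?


Subgroup test for H = {0, 2, 4, 6, 8, 10, 12, 14, 16, 18, 20} in (ℤ_22, +):
(1) 0 ∈ H? Yes
(2) Closure: for all a,b ∈ H, (a+b) mod 22 ∈ H? Yes
(3) Inverses: for all a ∈ H, -a mod 22 ∈ H? Yes

Yes, H is a subgroup of ℤ_22


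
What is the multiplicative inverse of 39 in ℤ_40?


Use the extended Euclidean algorithm to write 1 = 39·s + 40·t; then s mod 40 is the inverse.
Euclidean algorithm:
  39 = 0·40 + 39
  40 = 1·39 + 1
  39 = 39·1 + 0
gcd(39,40) = 1
Back-substitution gives: 39·(-1) + 40·(1) = 1
So 39⁻¹ ≡ -1 ≡ 39 (mod 40)
Check: 39 × 39 = 1521 ≡ 1 (mod 40) ✓

39⁻¹ ≡ 39 (mod 40)


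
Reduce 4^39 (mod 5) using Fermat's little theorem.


Fermat's little theorem: if p is prime and gcd(a,p)=1, then a^(p-1) ≡ 1 (mod p)
p = 5 is prime, gcd(4,5) = 1
Reduce exponent: 39 mod 4 = 3
So 4^39 ≡ 4^3 (mod 5)
4^3 mod 5 = 4

4^39 ≡ 4 (mod 5)


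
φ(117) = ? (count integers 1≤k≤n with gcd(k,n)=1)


Factor n: 117 = 3^2 × 13
φ(n) = n · ∏(1 - 1/p) over distinct primes p | n
φ(117) = 117 · (1 - 1/3) · (1 - 1/13) = 72

φ(117) = 72


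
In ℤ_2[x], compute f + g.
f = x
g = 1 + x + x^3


Add coefficients mod 2:
x^0: 0 + 1 = 1 (mod 2)
x^1: 1 + 1 = 0 (mod 2)
x^2: 0 + 0 = 0 (mod 2)
x^3: 0 + 1 = 1 (mod 2)
Result: 1 + x^3

f + g = 1 + x^3


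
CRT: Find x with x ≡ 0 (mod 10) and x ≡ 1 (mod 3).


m₁ = 10, m₂ = 3, gcd = 1, so CRT applies. M = m₁·m₂ = 30
Let M₁ = M/m₁ = 3, M₂ = M/m₂ = 10
Find y₁ ≡ M₁⁻¹ (mod m₁): 3⁻¹ ≡ 7 (mod 10)
Find y₂ ≡ M₂⁻¹ (mod m₂): 10⁻¹ ≡ 1 (mod 3)
x = a₁·M₁·y₁ + a₂·M₂·y₂ = 0·3·7 + 1·10·1 = 10
Reduce mod 30: x ≡ 10
Check: 10 mod 10 = 0 ✓, 10 mod 3 = 1 ✓

x ≡ 10 (mod 30)


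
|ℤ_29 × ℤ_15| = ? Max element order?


|ℤ_29 × ℤ_15| = 29 × 15 = 435
Max element order = lcm(29,15) = 435
Cyclic? Yes (gcd=1)

|ℤ_29×ℤ_15| = 435, max element order = 435


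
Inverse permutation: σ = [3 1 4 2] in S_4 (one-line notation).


To find σ⁻¹, swap domain and range:
σ(1) = 3 → σ⁻¹(3) = 1
σ(2) = 1 → σ⁻¹(1) = 2
σ(3) = 4 → σ⁻¹(4) = 3
σ(4) = 2 → σ⁻¹(2) = 4

σ⁻¹ = [2 4 1 3]


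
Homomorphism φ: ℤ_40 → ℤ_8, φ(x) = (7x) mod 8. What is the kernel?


Kernel = preimage of identity
ker(φ) = {x ∈ ℤ_40 : 7x ≡ 0 (mod 8)}. Since 8 | 40, φ is well-defined. The kernel is the cyclic subgroup ⟨8⟩ of ℤ_40 (order 5), i.e. {0, 8, 16, 24, 32}

ker(φ) = {0, 8, 16, 24, 32}


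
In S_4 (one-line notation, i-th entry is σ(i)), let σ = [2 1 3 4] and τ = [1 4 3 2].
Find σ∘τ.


σ∘τ: apply τ first, then σ
1 →τ 1 →σ 2
2 →τ 4 →σ 4
3 →τ 3 →σ 3
4 →τ 2 →σ 1

σ∘τ = [2 4 3 1]


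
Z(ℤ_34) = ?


Z(G) = {g ∈ G | gx = xg for all x ∈ G}
ℤ_34 is abelian, so Z(G) = G

Z(ℤ_34) = ℤ_34


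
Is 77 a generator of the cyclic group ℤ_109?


g generates ℤ_n iff gcd(g, n) = 1
gcd(77, 109) = 1
Since gcd = 1, 77 is a generator.

Yes, 77 generates ℤ_109


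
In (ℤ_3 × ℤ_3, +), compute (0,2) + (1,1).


Operation: componentwise addition mod (3, 3)
(0,2) + (1,1) = ((a₁+b₁) mod 3, (a₂+b₂) mod 3) with a = (0,2), b = (1,1)

(0,2) + (1,1) = (1,0)


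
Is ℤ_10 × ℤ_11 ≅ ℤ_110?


Comparing ℤ_10 × ℤ_11 and ℤ_110:
gcd(10,11) = 1, so ℤ_10 × ℤ_11 ≅ ℤ_110 (CRT)

Yes, ℤ_10 × ℤ_11 ≅ ℤ_110


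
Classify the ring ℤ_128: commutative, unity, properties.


ℤ_128 is a commutative ring with unity 1; 128 = 2×64 is composite, so 2·64 ≡ 0 gives zero divisors (not an integral domain)
Commutative: Yes
Integral domain: No
Has unity: Yes

ℤ_128: Commutative=Yes, Unity=Yes


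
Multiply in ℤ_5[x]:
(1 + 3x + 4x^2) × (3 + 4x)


Expand and collect like terms; reduce coefficients mod 5:
x^0: 1·3 = 3 ≡ 3 (mod 5)
x^1: 1·4 + 3·3 = 13 ≡ 3 (mod 5)
x^2: 3·4 + 4·3 = 24 ≡ 4 (mod 5)
x^3: 4·4 = 16 ≡ 1 (mod 5)
Result: 3 + 3x + 4x^2 + x^3

f · g = 3 + 3x + 4x^2 + x^3


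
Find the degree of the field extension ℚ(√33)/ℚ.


√33 has minimal polynomial x² - 33 (irreducible over ℚ since 33 is squarefree)

[ℚ(√33)/ℚ] = 2


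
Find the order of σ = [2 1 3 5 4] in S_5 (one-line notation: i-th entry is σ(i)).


Cycle decomposition: (1 2) (4 5)
Cycle lengths: 2, 2
Order = lcm(2, 2) = 2

ord(σ) = 2


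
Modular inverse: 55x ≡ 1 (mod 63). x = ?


Use the extended Euclidean algorithm to write 1 = 55·s + 63·t; then s mod 63 is the inverse.
Euclidean algorithm:
  55 = 0·63 + 55
  63 = 1·55 + 8
  55 = 6·8 + 7
  8 = 1·7 + 1
  7 = 7·1 + 0
gcd(55,63) = 1
Back-substitution gives: 55·(-8) + 63·(7) = 1
So 55⁻¹ ≡ -8 ≡ 55 (mod 63)
Check: 55 × 55 = 3025 ≡ 1 (mod 63) ✓

55⁻¹ ≡ 55 (mod 63)


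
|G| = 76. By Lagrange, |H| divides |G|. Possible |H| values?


Lagrange's theorem: |H| divides |G|
|G| = 76
Divisors of 76: 1, 2, 4, 19, 38, 76

Possible subgroup orders: {1, 2, 4, 19, 38, 76}


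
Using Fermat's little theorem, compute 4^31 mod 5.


Fermat's little theorem: if p is prime and gcd(a,p)=1, then a^(p-1) ≡ 1 (mod p)
p = 5 is prime, gcd(4,5) = 1
Reduce exponent: 31 mod 4 = 3
So 4^31 ≡ 4^3 (mod 5)
4^3 mod 5 = 4

4^31 ≡ 4 (mod 5)


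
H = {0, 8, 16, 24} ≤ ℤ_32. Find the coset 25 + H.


25 + H = {25 + h (mod 32) : h ∈ H}
25+0=25, 25+8=1, 25+16=9, 25+24=17
25 + H = {1, 9, 17, 25} = 1 + H

25 + H = {1, 9, 17, 25}


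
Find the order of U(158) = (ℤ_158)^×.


U(n) is the group of units mod n; |U(n)| = φ(n)
|U(158)| = φ(158) = 78

|U(158) = (ℤ_158)^×| = 78


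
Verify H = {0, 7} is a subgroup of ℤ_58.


Subgroup test for H = {0, 7} in (ℤ_58, +):
(1) 0 ∈ H? Yes
(2) Closure: for all a,b ∈ H, (a+b) mod 58 ∈ H? No  [counterexample: 7 + 7 = 14 ∉ H]
(3) Inverses: for all a ∈ H, -a mod 58 ∈ H? No

No, H is not a subgroup of ℤ_58


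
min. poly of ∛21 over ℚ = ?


∛21 satisfies x³ - 21 = 0, irreducible over ℚ (no rational root; 21 is not a perfect cube)

Minimal polynomial: x³ - 21


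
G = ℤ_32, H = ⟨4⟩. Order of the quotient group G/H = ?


|⟨4⟩| = n / gcd(4, 32) = 32 / 4 = 8
H is normal (ℤ_32 is abelian).
|G/H| = |G| / |H| = 32 / 8 = 4

|G/H| = 4


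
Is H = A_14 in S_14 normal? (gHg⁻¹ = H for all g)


H = A_14 in S_14
A_14 has index 2 in S_14, and every subgroup of index 2 is normal

Yes, normal subgroup


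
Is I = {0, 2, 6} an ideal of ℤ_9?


Check ideal conditions for I = {0, 2, 6} in ℤ_9:
(1) I is an additive subgroup? No
(2) For r ∈ ℤ_9 and a ∈ I: r·a ∈ I? No  [counterexample: r=2, a=2, r·a mod 9 = 4 ∉ I]

No, I is not an ideal of ℤ_9


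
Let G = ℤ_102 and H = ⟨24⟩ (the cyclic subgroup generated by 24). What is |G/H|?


|⟨24⟩| = n / gcd(24, 102) = 102 / 6 = 17
H is normal (ℤ_102 is abelian).
|G/H| = |G| / |H| = 102 / 17 = 6

|G/H| = 6


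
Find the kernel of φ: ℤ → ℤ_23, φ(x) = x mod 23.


Kernel = preimage of identity
ker(φ) = {x ∈ ℤ : x ≡ 0 (mod 23)} = 23ℤ = {0, ±23, ±46, ...}

ker(φ) = 23ℤ


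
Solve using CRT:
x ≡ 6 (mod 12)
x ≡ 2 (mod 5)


m₁ = 12, m₂ = 5, gcd = 1, so CRT applies. M = m₁·m₂ = 60
Let M₁ = M/m₁ = 5, M₂ = M/m₂ = 12
Find y₁ ≡ M₁⁻¹ (mod m₁): 5⁻¹ ≡ 5 (mod 12)
Find y₂ ≡ M₂⁻¹ (mod m₂): 12⁻¹ ≡ 3 (mod 5)
x = a₁·M₁·y₁ + a₂·M₂·y₂ = 6·5·5 + 2·12·3 = 222
Reduce mod 60: x ≡ 42
Check: 42 mod 12 = 6 ✓, 42 mod 5 = 2 ✓

x ≡ 42 (mod 60)


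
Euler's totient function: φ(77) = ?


Factor n: 77 = 7 × 11
φ(n) = n · ∏(1 - 1/p) over distinct primes p | n
φ(77) = 77 · (1 - 1/7) · (1 - 1/11) = 60

φ(77) = 60


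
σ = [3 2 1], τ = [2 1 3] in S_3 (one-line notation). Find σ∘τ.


σ∘τ: apply τ first, then σ
1 →τ 2 →σ 2
2 →τ 1 →σ 3
3 →τ 3 →σ 1

σ∘τ = [2 3 1]


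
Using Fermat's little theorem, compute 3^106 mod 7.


Fermat's little theorem: if p is prime and gcd(a,p)=1, then a^(p-1) ≡ 1 (mod p)
p = 7 is prime, gcd(3,7) = 1
Reduce exponent: 106 mod 6 = 4
So 3^106 ≡ 3^4 (mod 7)
3^4 mod 7 = 4

3^106 ≡ 4 (mod 7)


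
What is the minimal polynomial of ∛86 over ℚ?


∛86 satisfies x³ - 86 = 0, irreducible over ℚ (no rational root; 86 is not a perfect cube)

Minimal polynomial: x³ - 86


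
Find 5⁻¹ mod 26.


Use the extended Euclidean algorithm to write 1 = 5·s + 26·t; then s mod 26 is the inverse.
Euclidean algorithm:
  5 = 0·26 + 5
  26 = 5·5 + 1
  5 = 5·1 + 0
gcd(5,26) = 1
Back-substitution gives: 5·(-5) + 26·(1) = 1
So 5⁻¹ ≡ -5 ≡ 21 (mod 26)
Check: 5 × 21 = 105 ≡ 1 (mod 26) ✓

5⁻¹ ≡ 21 (mod 26)


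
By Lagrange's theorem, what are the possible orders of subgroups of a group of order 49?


Lagrange's theorem: |H| divides |G|
|G| = 49
Divisors of 49: 1, 7, 49

Possible subgroup orders: {1, 7, 49}


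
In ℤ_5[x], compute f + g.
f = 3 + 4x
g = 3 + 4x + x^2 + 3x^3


Add coefficients mod 5:
x^0: 3 + 3 = 1 (mod 5)
x^1: 4 + 4 = 3 (mod 5)
x^2: 0 + 1 = 1 (mod 5)
x^3: 0 + 3 = 3 (mod 5)
Result: 1 + 3x + x^2 + 3x^3

f + g = 1 + 3x + x^2 + 3x^3


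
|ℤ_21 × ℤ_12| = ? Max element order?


|ℤ_21 × ℤ_12| = 21 × 12 = 252
Max element order = lcm(21,12) = 84
Cyclic? No (gcd=3)

|ℤ_21×ℤ_12| = 252, max element order = 84


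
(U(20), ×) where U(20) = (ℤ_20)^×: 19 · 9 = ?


Operation: multiplication mod 20
19 · 9 = (a × b) mod 20 with a = 19, b = 9

19 · 9 = 11


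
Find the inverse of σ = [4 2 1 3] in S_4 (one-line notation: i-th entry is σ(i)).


To find σ⁻¹, swap domain and range:
σ(1) = 4 → σ⁻¹(4) = 1
σ(2) = 2 → σ⁻¹(2) = 2
σ(3) = 1 → σ⁻¹(1) = 3
σ(4) = 3 → σ⁻¹(3) = 4

σ⁻¹ = [3 2 4 1]


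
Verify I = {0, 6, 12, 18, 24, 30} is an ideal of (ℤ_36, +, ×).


Check ideal conditions for I = {0, 6, 12, 18, 24, 30} in ℤ_36:
(1) I is an additive subgroup? Yes
(2) For r ∈ ℤ_36 and a ∈ I: r·a ∈ I? Yes

Yes, I is an ideal of ℤ_36


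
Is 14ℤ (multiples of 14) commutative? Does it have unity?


14ℤ is a commutative ring under +,× but has no multiplicative identity (1 ∉ 14ℤ); it has no zero divisors, but without unity it is not an integral domain
Commutative: Yes
Integral domain: No
Has unity: No

14ℤ (multiples of 14): Commutative=Yes, Unity=No


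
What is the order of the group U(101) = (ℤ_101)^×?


U(n) is the group of units mod n; |U(n)| = φ(n)
|U(101)| = φ(101) = 100

|U(101) = (ℤ_101)^×| = 100


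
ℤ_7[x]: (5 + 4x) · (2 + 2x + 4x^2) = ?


Expand and collect like terms; reduce coefficients mod 7:
x^0: 5·2 = 10 ≡ 3 (mod 7)
x^1: 5·2 + 4·2 = 18 ≡ 4 (mod 7)
x^2: 5·4 + 4·2 = 28 ≡ 0 (mod 7)
x^3: 4·4 = 16 ≡ 2 (mod 7)
Result: 3 + 4x + 2x^3

f · g = 3 + 4x + 2x^3


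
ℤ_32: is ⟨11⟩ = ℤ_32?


g generates ℤ_n iff gcd(g, n) = 1
gcd(11, 32) = 1
Since gcd = 1, 11 is a generator.

Yes, 11 generates ℤ_32


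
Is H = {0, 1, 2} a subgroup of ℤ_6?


Subgroup test for H = {0, 1, 2} in (ℤ_6, +):
(1) 0 ∈ H? Yes
(2) Closure: for all a,b ∈ H, (a+b) mod 6 ∈ H? No  [counterexample: 1 + 2 = 3 ∉ H]
(3) Inverses: for all a ∈ H, -a mod 6 ∈ H? No

No, H is not a subgroup of ℤ_6


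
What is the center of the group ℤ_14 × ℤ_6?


Z(G) = {g ∈ G | gx = xg for all x ∈ G}
Direct product of abelian groups is abelian, so Z(G) = G

Z(ℤ_14 × ℤ_6) = ℤ_14 × ℤ_6


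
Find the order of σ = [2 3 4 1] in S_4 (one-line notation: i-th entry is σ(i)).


Cycle decomposition: (1 2 3 4)
Cycle lengths: 4
Order = lcm(4) = 4

ord(σ) = 4


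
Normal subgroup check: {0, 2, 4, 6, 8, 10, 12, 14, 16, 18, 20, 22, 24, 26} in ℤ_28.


H = {0, 2, 4, 6, 8, 10, 12, 14, 16, 18, 20, 22, 24, 26} in ℤ_28
ℤ_28 is abelian; every subgroup of an abelian group is normal

Yes, normal subgroup


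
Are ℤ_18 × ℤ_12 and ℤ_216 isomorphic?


Comparing ℤ_18 × ℤ_12 and ℤ_216:
gcd(18,12) = 6 ≠ 1. Max element order in ℤ_18×ℤ_12 is lcm(18,12) = 36 < 216, so it has no element of order 216

No, ℤ_18 × ℤ_12 ≇ ℤ_216


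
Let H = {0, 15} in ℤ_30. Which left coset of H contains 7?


7 + H = {7 + h (mod 30) : h ∈ H}
7+0=7, 7+15=22

7 + H = {7, 22}


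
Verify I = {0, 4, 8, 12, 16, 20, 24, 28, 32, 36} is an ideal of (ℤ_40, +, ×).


Check ideal conditions for I = {0, 4, 8, 12, 16, 20, 24, 28, 32, 36} in ℤ_40:
(1) I is an additive subgroup? Yes
(2) For r ∈ ℤ_40 and a ∈ I: r·a ∈ I? Yes

Yes, I is an ideal of ℤ_40


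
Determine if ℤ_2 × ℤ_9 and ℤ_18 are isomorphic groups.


Comparing ℤ_2 × ℤ_9 and ℤ_18:
gcd(2,9) = 1, so ℤ_2 × ℤ_9 ≅ ℤ_18 (CRT)

Yes, ℤ_2 × ℤ_9 ≅ ℤ_18


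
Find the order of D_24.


|D_n| = 2n (n rotations and n reflections)
|D_24| = 2×24 = 48

|D_24| = 48


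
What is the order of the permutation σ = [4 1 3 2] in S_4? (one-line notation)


Cycle decomposition: (1 4 2)
Cycle lengths: 3
Order = lcm(3) = 3

ord(σ) = 3


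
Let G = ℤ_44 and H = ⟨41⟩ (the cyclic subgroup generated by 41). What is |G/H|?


|⟨41⟩| = n / gcd(41, 44) = 44 / 1 = 44
H is normal (ℤ_44 is abelian).
|G/H| = |G| / |H| = 44 / 44 = 1

|G/H| = 1


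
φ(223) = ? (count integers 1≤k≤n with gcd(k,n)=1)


Factor n: 223 = 223
φ(n) = n · ∏(1 - 1/p) over distinct primes p | n
φ(223) = 223 · (1 - 1/223) = 222

φ(223) = 222


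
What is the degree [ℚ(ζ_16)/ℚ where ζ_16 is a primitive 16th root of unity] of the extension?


[ℚ(ζ_n):ℚ] = deg Φ_n(x) = φ(n). Here φ(16) = 8

[ℚ(ζ_16)/ℚ where ζ_16 is a primitive 16th root of unity] = 8


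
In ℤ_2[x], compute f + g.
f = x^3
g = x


Add coefficients mod 2:
x^0: 0 + 0 = 0 (mod 2)
x^1: 0 + 1 = 1 (mod 2)
x^2: 0 + 0 = 0 (mod 2)
x^3: 1 + 0 = 1 (mod 2)
Result: x + x^3

f + g = x + x^3


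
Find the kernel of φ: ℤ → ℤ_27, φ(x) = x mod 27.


Kernel = preimage of identity
ker(φ) = {x ∈ ℤ : x ≡ 0 (mod 27)} = 27ℤ = {0, ±27, ±54, ...}

ker(φ) = 27ℤ


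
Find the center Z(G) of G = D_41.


Z(G) = {g ∈ G | gx = xg for all x ∈ G}
For odd n, Z(D_n) = {e}: no nontrivial rotation commutes with all reflections

Z(D_41) = {e}


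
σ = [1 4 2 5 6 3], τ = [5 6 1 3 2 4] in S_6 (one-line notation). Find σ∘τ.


σ∘τ: apply τ first, then σ
1 →τ 5 →σ 6
2 →τ 6 →σ 3
3 →τ 1 →σ 1
4 →τ 3 →σ 2
5 →τ 2 →σ 4
6 →τ 4 →σ 5

σ∘τ = [6 3 1 2 4 5]


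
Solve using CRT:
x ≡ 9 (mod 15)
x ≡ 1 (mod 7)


m₁ = 15, m₂ = 7, gcd = 1, so CRT applies. M = m₁·m₂ = 105
Let M₁ = M/m₁ = 7, M₂ = M/m₂ = 15
Find y₁ ≡ M₁⁻¹ (mod m₁): 7⁻¹ ≡ 13 (mod 15)
Find y₂ ≡ M₂⁻¹ (mod m₂): 15⁻¹ ≡ 1 (mod 7)
x = a₁·M₁·y₁ + a₂·M₂·y₂ = 9·7·13 + 1·15·1 = 834
Reduce mod 105: x ≡ 99
Check: 99 mod 15 = 9 ✓, 99 mod 7 = 1 ✓

x ≡ 99 (mod 105)


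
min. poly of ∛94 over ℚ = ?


∛94 satisfies x³ - 94 = 0, irreducible over ℚ (no rational root; 94 is not a perfect cube)

Minimal polynomial: x³ - 94


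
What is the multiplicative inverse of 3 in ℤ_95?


Use the extended Euclidean algorithm to write 1 = 3·s + 95·t; then s mod 95 is the inverse.
Euclidean algorithm:
  3 = 0·95 + 3
  95 = 31·3 + 2
  3 = 1·2 + 1
  2 = 2·1 + 0
gcd(3,95) = 1
Back-substitution gives: 3·(32) + 95·(-1) = 1
So 3⁻¹ ≡ 32 ≡ 32 (mod 95)
Check: 3 × 32 = 96 ≡ 1 (mod 95) ✓

3⁻¹ ≡ 32 (mod 95)


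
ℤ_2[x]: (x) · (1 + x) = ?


Expand and collect like terms; reduce coefficients mod 2:
x^0: 0·1 = 0 ≡ 0 (mod 2)
x^1: 0·1 + 1·1 = 1 ≡ 1 (mod 2)
x^2: 1·1 = 1 ≡ 1 (mod 2)
Result: x + x^2

f · g = x + x^2


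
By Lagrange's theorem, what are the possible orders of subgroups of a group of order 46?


Lagrange's theorem: |H| divides |G|
|G| = 46
Divisors of 46: 1, 2, 23, 46

Possible subgroup orders: {1, 2, 23, 46}


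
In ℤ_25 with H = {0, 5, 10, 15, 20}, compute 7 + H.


7 + H = {7 + h (mod 25) : h ∈ H}
7+0=7, 7+5=12, 7+10=17, 7+15=22, 7+20=2
7 + H = {2, 7, 12, 17, 22} = 2 + H

7 + H = {2, 7, 12, 17, 22}


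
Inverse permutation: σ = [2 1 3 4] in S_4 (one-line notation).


To find σ⁻¹, swap domain and range:
σ(1) = 2 → σ⁻¹(2) = 1
σ(2) = 1 → σ⁻¹(1) = 2
σ(3) = 3 → σ⁻¹(3) = 3
σ(4) = 4 → σ⁻¹(4) = 4

σ⁻¹ = [2 1 3 4]


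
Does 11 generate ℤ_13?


g generates ℤ_n iff gcd(g, n) = 1
gcd(11, 13) = 1
Since gcd = 1, 11 is a generator.

Yes, 11 generates ℤ_13


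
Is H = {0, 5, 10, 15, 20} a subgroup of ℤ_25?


Subgroup test for H = {0, 5, 10, 15, 20} in (ℤ_25, +):
(1) 0 ∈ H? Yes
(2) Closure: for all a,b ∈ H, (a+b) mod 25 ∈ H? Yes
(3) Inverses: for all a ∈ H, -a mod 25 ∈ H? Yes

Yes, H is a subgroup of ℤ_25


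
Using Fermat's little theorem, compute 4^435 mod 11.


Fermat's little theorem: if p is prime and gcd(a,p)=1, then a^(p-1) ≡ 1 (mod p)
p = 11 is prime, gcd(4,11) = 1
Reduce exponent: 435 mod 10 = 5
So 4^435 ≡ 4^5 (mod 11)
4^5 mod 11 = 1

4^435 ≡ 1 (mod 11)


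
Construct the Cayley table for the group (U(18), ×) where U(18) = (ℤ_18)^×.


Elements: {1, 5, 7, 11, 13, 17}
Operation: multiplication mod 18
Entry (a, b) = (a × b) mod 18

Cayley table:
   |  1 |  5 |  7 | 11 | 13 | 17
 1 |  1 |  5 |  7 | 11 | 13 | 17
 5 |  5 |  7 | 17 |  1 | 11 | 13
 7 |  7 | 17 | 13 |  5 |  1 | 11
11 | 11 |  1 |  5 | 13 | 17 |  7
13 | 13 | 11 |  1 | 17 |  7 |  5
17 | 17 | 13 | 11 |  7 |  5 |  1


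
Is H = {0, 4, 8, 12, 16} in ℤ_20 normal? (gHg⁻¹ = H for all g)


H = {0, 4, 8, 12, 16} in ℤ_20
ℤ_20 is abelian; every subgroup of an abelian group is normal

Yes, normal subgroup


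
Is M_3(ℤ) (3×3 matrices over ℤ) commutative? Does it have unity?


Matrix multiplication is non-commutative for n ≥ 2; the identity matrix I is the unity; singular matrices give zero divisors, so not an integral domain
Commutative: No
Integral domain: No
Has unity: Yes

M_3(ℤ) (3×3 matrices over ℤ): Commutative=No, Unity=Yes


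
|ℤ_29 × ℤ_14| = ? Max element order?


|ℤ_29 × ℤ_14| = 29 × 14 = 406
Max element order = lcm(29,14) = 406
Cyclic? Yes (gcd=1)

|ℤ_29×ℤ_14| = 406, max element order = 406


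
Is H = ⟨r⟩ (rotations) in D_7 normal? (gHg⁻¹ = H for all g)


H = ⟨r⟩ (rotations) in D_7
The rotation subgroup ⟨r⟩ has index 2 in D_7, so it is normal

Yes, normal subgroup


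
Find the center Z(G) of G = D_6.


Z(G) = {g ∈ G | gx = xg for all x ∈ G}
For even n, Z(D_n) = {e, r^(n/2)}: the 180° rotation r^3 commutes with every reflection and rotation

Z(D_6) = {e, r^3}


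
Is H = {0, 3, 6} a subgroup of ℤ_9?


Subgroup test for H = {0, 3, 6} in (ℤ_9, +):
(1) 0 ∈ H? Yes
(2) Closure: for all a,b ∈ H, (a+b) mod 9 ∈ H? Yes
(3) Inverses: for all a ∈ H, -a mod 9 ∈ H? Yes

Yes, H is a subgroup of ℤ_9


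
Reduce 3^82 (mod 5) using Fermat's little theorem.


Fermat's little theorem: if p is prime and gcd(a,p)=1, then a^(p-1) ≡ 1 (mod p)
p = 5 is prime, gcd(3,5) = 1
Reduce exponent: 82 mod 4 = 2
So 3^82 ≡ 3^2 (mod 5)
3^2 mod 5 = 4

3^82 ≡ 4 (mod 5)


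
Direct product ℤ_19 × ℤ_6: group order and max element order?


|ℤ_19 × ℤ_6| = 19 × 6 = 114
Max element order = lcm(19,6) = 114
Cyclic? Yes (gcd=1)

|ℤ_19×ℤ_6| = 114, max element order = 114


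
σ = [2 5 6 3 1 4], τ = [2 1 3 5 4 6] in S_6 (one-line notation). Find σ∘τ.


σ∘τ: apply τ first, then σ
1 →τ 2 →σ 5
2 →τ 1 →σ 2
3 →τ 3 →σ 6
4 →τ 5 →σ 1
5 →τ 4 →σ 3
6 →τ 6 →σ 4

σ∘τ = [5 2 6 1 3 4]


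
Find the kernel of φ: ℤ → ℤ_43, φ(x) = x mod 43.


Kernel = preimage of identity
ker(φ) = {x ∈ ℤ : x ≡ 0 (mod 43)} = 43ℤ = {0, ±43, ±86, ...}

ker(φ) = 43ℤ


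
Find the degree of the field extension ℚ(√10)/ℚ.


√10 has minimal polynomial x² - 10 (irreducible over ℚ since 10 is squarefree)

[ℚ(√10)/ℚ] = 2


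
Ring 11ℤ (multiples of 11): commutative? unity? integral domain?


11ℤ is a commutative ring under +,× but has no multiplicative identity (1 ∉ 11ℤ); it has no zero divisors, but without unity it is not an integral domain
Commutative: Yes
Integral domain: No
Has unity: No

11ℤ (multiples of 11): Commutative=Yes, Unity=No


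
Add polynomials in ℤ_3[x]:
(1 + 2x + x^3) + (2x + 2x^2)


Add coefficients mod 3:
x^0: 1 + 0 = 1 (mod 3)
x^1: 2 + 2 = 1 (mod 3)
x^2: 0 + 2 = 2 (mod 3)
x^3: 1 + 0 = 1 (mod 3)
Result: 1 + x + 2x^2 + x^3

f + g = 1 + x + 2x^2 + x^3


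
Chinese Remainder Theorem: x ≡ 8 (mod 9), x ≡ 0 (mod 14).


m₁ = 9, m₂ = 14, gcd = 1, so CRT applies. M = m₁·m₂ = 126
Let M₁ = M/m₁ = 14, M₂ = M/m₂ = 9
Find y₁ ≡ M₁⁻¹ (mod m₁): 14⁻¹ ≡ 2 (mod 9)
Find y₂ ≡ M₂⁻¹ (mod m₂): 9⁻¹ ≡ 11 (mod 14)
x = a₁·M₁·y₁ + a₂·M₂·y₂ = 8·14·2 + 0·9·11 = 224
Reduce mod 126: x ≡ 98
Check: 98 mod 9 = 8 ✓, 98 mod 14 = 0 ✓

x ≡ 98 (mod 126)


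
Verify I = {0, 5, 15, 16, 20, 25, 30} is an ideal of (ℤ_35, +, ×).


Check ideal conditions for I = {0, 5, 15, 16, 20, 25, 30} in ℤ_35:
(1) I is an additive subgroup? No
(2) For r ∈ ℤ_35 and a ∈ I: r·a ∈ I? No  [counterexample: r=2, a=5, r·a mod 35 = 10 ∉ I]

No, I is not an ideal of ℤ_35


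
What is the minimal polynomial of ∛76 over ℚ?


∛76 satisfies x³ - 76 = 0, irreducible over ℚ (no rational root; 76 is not a perfect cube)

Minimal polynomial: x³ - 76


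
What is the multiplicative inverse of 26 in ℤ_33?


Use the extended Euclidean algorithm to write 1 = 26·s + 33·t; then s mod 33 is the inverse.
Euclidean algorithm:
  26 = 0·33 + 26
  33 = 1·26 + 7
  26 = 3·7 + 5
  7 = 1·5 + 2
  5 = 2·2 + 1
  2 = 2·1 + 0
gcd(26,33) = 1
Back-substitution gives: 26·(14) + 33·(-11) = 1
So 26⁻¹ ≡ 14 ≡ 14 (mod 33)
Check: 26 × 14 = 364 ≡ 1 (mod 33) ✓

26⁻¹ ≡ 14 (mod 33)


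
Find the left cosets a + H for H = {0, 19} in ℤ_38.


H = {0, 19}, |H| = 2
Number of cosets = |G|/|H| = 38/2 = 19
0 + H = {0, 19}
1 + H = {1, 20}
2 + H = {2, 21}
3 + H = {3, 22}
4 + H = {4, 23}
5 + H = {5, 24}
6 + H = {6, 25}
7 + H = {7, 26}
8 + H = {8, 27}
9 + H = {9, 28}
10 + H = {10, 29}
11 + H = {11, 30}
12 + H = {12, 31}
13 + H = {13, 32}
14 + H = {14, 33}
15 + H = {15, 34}
16 + H = {16, 35}
17 + H = {17, 36}
18 + H = {18, 37}

Cosets: 0+H={0,19}; 1+H={1,20}; 2+H={2,21}; 3+H={3,22}; 4+H={4,23}; 5+H={5,24}; 6+H={6,25}; 7+H={7,26}; 8+H={8,27}; 9+H={9,28}; 10+H={10,29}; 11+H={11,30}; 12+H={12,31}; 13+H={13,32}; 14+H={14,33}; 15+H={15,34}; 16+H={16,35}; 17+H={17,36}; 18+H={18,37}


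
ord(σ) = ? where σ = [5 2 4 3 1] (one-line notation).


Cycle decomposition: (1 5) (3 4)
Cycle lengths: 2, 2
Order = lcm(2, 2) = 2

ord(σ) = 2


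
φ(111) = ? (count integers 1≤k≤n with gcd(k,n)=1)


Factor n: 111 = 3 × 37
φ(n) = n · ∏(1 - 1/p) over distinct primes p | n
φ(111) = 111 · (1 - 1/3) · (1 - 1/37) = 72

φ(111) = 72


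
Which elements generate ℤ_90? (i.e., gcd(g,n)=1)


g generates ℤ_n iff gcd(g,n) = 1
Prime factors of 90: 2, 3, 5
Generators are g ∈ {1,...,89} not divisible by any of these primes.
Generators: {1, 7, 11, 13, 17, 19, 23, 29, 31, 37, 41, 43, 47, 49, 53, 59, 61, 67, 71, 73, 77, 79, 83, 89}
Number of generators = φ(90) = 24

Generators of ℤ_90 = {1, 7, 11, 13, 17, 19, 23, 29, 31, 37, 41, 43, 47, 49, 53, 59, 61, 67, 71, 73, 77, 79, 83, 89}


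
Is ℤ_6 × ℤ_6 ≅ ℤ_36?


Comparing ℤ_6 × ℤ_6 and ℤ_36:
gcd(6,6) = 6 ≠ 1. Max element order in ℤ_6×ℤ_6 is lcm(6,6) = 6 < 36, so it has no element of order 36

No, ℤ_6 × ℤ_6 ≇ ℤ_36


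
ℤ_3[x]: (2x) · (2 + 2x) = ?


Expand and collect like terms; reduce coefficients mod 3:
x^0: 0·2 = 0 ≡ 0 (mod 3)
x^1: 0·2 + 2·2 = 4 ≡ 1 (mod 3)
x^2: 2·2 = 4 ≡ 1 (mod 3)
Result: x + x^2

f · g = x + x^2


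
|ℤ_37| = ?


ℤ_n has n elements.

|ℤ_37| = 37


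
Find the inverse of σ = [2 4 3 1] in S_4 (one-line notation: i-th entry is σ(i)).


To find σ⁻¹, swap domain and range:
σ(1) = 2 → σ⁻¹(2) = 1
σ(2) = 4 → σ⁻¹(4) = 2
σ(3) = 3 → σ⁻¹(3) = 3
σ(4) = 1 → σ⁻¹(1) = 4

σ⁻¹ = [4 1 3 2]


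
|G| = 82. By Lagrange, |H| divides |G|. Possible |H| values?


Lagrange's theorem: |H| divides |G|
|G| = 82
Divisors of 82: 1, 2, 41, 82

Possible subgroup orders: {1, 2, 41, 82}


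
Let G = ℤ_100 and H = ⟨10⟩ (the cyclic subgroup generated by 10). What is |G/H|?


|⟨10⟩| = n / gcd(10, 100) = 100 / 10 = 10
H is normal (ℤ_100 is abelian).
|G/H| = |G| / |H| = 100 / 10 = 10

|G/H| = 10


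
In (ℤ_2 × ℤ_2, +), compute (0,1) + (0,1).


Operation: componentwise addition mod (2, 2)
(0,1) + (0,1) = ((a₁+b₁) mod 2, (a₂+b₂) mod 2) with a = (0,1), b = (0,1)

(0,1) + (0,1) = (0,0)


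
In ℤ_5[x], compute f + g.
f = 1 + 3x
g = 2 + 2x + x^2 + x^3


Add coefficients mod 5:
x^0: 1 + 2 = 3 (mod 5)
x^1: 3 + 2 = 0 (mod 5)
x^2: 0 + 1 = 1 (mod 5)
x^3: 0 + 1 = 1 (mod 5)
Result: 3 + x^2 + x^3

f + g = 3 + x^2 + x^3


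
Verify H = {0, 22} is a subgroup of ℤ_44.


Subgroup test for H = {0, 22} in (ℤ_44, +):
(1) 0 ∈ H? Yes
(2) Closure: for all a,b ∈ H, (a+b) mod 44 ∈ H? Yes
(3) Inverses: for all a ∈ H, -a mod 44 ∈ H? Yes

Yes, H is a subgroup of ℤ_44


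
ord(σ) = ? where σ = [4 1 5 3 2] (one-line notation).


Cycle decomposition: (1 4 3 5 2)
Cycle lengths: 5
Order = lcm(5) = 5

ord(σ) = 5


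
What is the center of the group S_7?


Z(G) = {g ∈ G | gx = xg for all x ∈ G}
S_n is non-abelian for n ≥ 3; Z(S_7) is trivial

Z(S_7) = {e}


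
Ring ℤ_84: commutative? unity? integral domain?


ℤ_84 is a commutative ring with unity 1; 84 = 2×42 is composite, so 2·42 ≡ 0 gives zero divisors (not an integral domain)
Commutative: Yes
Integral domain: No
Has unity: Yes

ℤ_84: Commutative=Yes, Unity=Yes


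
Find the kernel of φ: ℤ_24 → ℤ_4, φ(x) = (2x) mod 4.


Kernel = preimage of identity
ker(φ) = {x ∈ ℤ_24 : 2x ≡ 0 (mod 4)}. Since 4 | 24, φ is well-defined. The kernel is the cyclic subgroup ⟨2⟩ of ℤ_24 (order 12), i.e. {0, 2, 4, 6, 8, 10, 12, 14, 16, 18, 20, 22}

ker(φ) = {0, 2, 4, 6, 8, 10, 12, 14, 16, 18, 20, 22}


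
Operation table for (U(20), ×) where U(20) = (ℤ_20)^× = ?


Elements: {1, 3, 7, 9, 11, 13, 17, 19}
Operation: multiplication mod 20
Entry (a, b) = (a × b) mod 20

Cayley table:
   |  1 |  3 |  7 |  9 | 11 | 13 | 17 | 19
 1 |  1 |  3 |  7 |  9 | 11 | 13 | 17 | 19
 3 |  3 |  9 |  1 |  7 | 13 | 19 | 11 | 17
 7 |  7 |  1 |  9 |  3 | 17 | 11 | 19 | 13
 9 |  9 |  7 |  3 |  1 | 19 | 17 | 13 | 11
11 | 11 | 13 | 17 | 19 |  1 |  3 |  7 |  9
13 | 13 | 19 | 11 | 17 |  3 |  9 |  1 |  7
17 | 17 | 11 | 19 | 13 |  7 |  1 |  9 |  3
19 | 19 | 17 | 13 | 11 |  9 |  7 |  3 |  1


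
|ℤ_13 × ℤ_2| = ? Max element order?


|ℤ_13 × ℤ_2| = 13 × 2 = 26
Max element order = lcm(13,2) = 26
Cyclic? Yes (gcd=1)

|ℤ_13×ℤ_2| = 26, max element order = 26


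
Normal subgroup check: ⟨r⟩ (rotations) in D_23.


H = ⟨r⟩ (rotations) in D_23
The rotation subgroup ⟨r⟩ has index 2 in D_23, so it is normal

Yes, normal subgroup


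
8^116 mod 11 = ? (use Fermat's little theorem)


Fermat's little theorem: if p is prime and gcd(a,p)=1, then a^(p-1) ≡ 1 (mod p)
p = 11 is prime, gcd(8,11) = 1
Reduce exponent: 116 mod 10 = 6
So 8^116 ≡ 8^6 (mod 11)
8^6 mod 11 = 3

8^116 ≡ 3 (mod 11)


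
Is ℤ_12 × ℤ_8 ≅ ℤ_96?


Comparing ℤ_12 × ℤ_8 and ℤ_96:
gcd(12,8) = 4 ≠ 1. Max element order in ℤ_12×ℤ_8 is lcm(12,8) = 24 < 96, so it has no element of order 96

No, ℤ_12 × ℤ_8 ≇ ℤ_96


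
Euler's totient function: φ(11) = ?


φ(n) = count of k ∈ {1,...,n} with gcd(k,n)=1
Coprimes to 11: {1, 2, 3, 4, 5, 6, 7, 8, 9, 10}
Count: 10

φ(11) = 10


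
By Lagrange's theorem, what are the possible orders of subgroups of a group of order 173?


Lagrange's theorem: |H| divides |G|
|G| = 173
Divisors of 173: 1, 173

Possible subgroup orders: {1, 173}


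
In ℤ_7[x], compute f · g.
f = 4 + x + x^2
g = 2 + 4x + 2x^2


Expand and collect like terms; reduce coefficients mod 7:
x^0: 4·2 = 8 ≡ 1 (mod 7)
x^1: 4·4 + 1·2 = 18 ≡ 4 (mod 7)
x^2: 4·2 + 1·4 + 1·2 = 14 ≡ 0 (mod 7)
x^3: 1·2 + 1·4 = 6 ≡ 6 (mod 7)
x^4: 1·2 = 2 ≡ 2 (mod 7)
Result: 1 + 4x + 6x^3 + 2x^4

f · g = 1 + 4x + 6x^3 + 2x^4


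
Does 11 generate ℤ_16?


g generates ℤ_n iff gcd(g, n) = 1
gcd(11, 16) = 1
Since gcd = 1, 11 is a generator.

Yes, 11 generates ℤ_16


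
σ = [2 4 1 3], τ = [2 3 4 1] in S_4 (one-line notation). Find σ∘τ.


σ∘τ: apply τ first, then σ
1 →τ 2 →σ 4
2 →τ 3 →σ 1
3 →τ 4 →σ 3
4 →τ 1 →σ 2

σ∘τ = [4 1 3 2]


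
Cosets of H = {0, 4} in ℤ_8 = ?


H = {0, 4}, |H| = 2
Number of cosets = |G|/|H| = 8/2 = 4
0 + H = {0, 4}
1 + H = {1, 5}
2 + H = {2, 6}
3 + H = {3, 7}

Cosets: 0+H={0,4}; 1+H={1,5}; 2+H={2,6}; 3+H={3,7}


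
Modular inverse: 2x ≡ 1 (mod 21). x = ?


Use the extended Euclidean algorithm to write 1 = 2·s + 21·t; then s mod 21 is the inverse.
Euclidean algorithm:
  2 = 0·21 + 2
  21 = 10·2 + 1
  2 = 2·1 + 0
gcd(2,21) = 1
Back-substitution gives: 2·(-10) + 21·(1) = 1
So 2⁻¹ ≡ -10 ≡ 11 (mod 21)
Check: 2 × 11 = 22 ≡ 1 (mod 21) ✓

2⁻¹ ≡ 11 (mod 21)


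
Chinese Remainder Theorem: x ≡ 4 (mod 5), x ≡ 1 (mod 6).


m₁ = 5, m₂ = 6, gcd = 1, so CRT applies. M = m₁·m₂ = 30
Let M₁ = M/m₁ = 6, M₂ = M/m₂ = 5
Find y₁ ≡ M₁⁻¹ (mod m₁): 6⁻¹ ≡ 1 (mod 5)
Find y₂ ≡ M₂⁻¹ (mod m₂): 5⁻¹ ≡ 5 (mod 6)
x = a₁·M₁·y₁ + a₂·M₂·y₂ = 4·6·1 + 1·5·5 = 49
Reduce mod 30: x ≡ 19
Check: 19 mod 5 = 4 ✓, 19 mod 6 = 1 ✓

x ≡ 19 (mod 30)


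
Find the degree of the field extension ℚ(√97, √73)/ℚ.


[ℚ(√97,√73):ℚ] = [ℚ(√97,√73):ℚ(√97)]·[ℚ(√97):ℚ] = 2·2 = 4

[ℚ(√97, √73)/ℚ] = 4


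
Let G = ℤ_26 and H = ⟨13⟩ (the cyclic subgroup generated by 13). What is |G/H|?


|⟨13⟩| = n / gcd(13, 26) = 26 / 13 = 2
H is normal (ℤ_26 is abelian).
|G/H| = |G| / |H| = 26 / 2 = 13

|G/H| = 13


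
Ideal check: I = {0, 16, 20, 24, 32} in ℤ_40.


Check ideal conditions for I = {0, 16, 20, 24, 32} in ℤ_40:
(1) I is an additive subgroup? No
(2) For r ∈ ℤ_40 and a ∈ I: r·a ∈ I? No  [counterexample: r=2, a=24, r·a mod 40 = 8 ∉ I]

No, I is not an ideal of ℤ_40


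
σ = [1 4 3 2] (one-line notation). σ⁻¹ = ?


To find σ⁻¹, swap domain and range:
σ(1) = 1 → σ⁻¹(1) = 1
σ(2) = 4 → σ⁻¹(4) = 2
σ(3) = 3 → σ⁻¹(3) = 3
σ(4) = 2 → σ⁻¹(2) = 4

σ⁻¹ = [1 4 3 2]


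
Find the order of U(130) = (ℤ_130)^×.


U(n) is the group of units mod n; |U(n)| = φ(n)
|U(130)| = φ(130) = 48

|U(130) = (ℤ_130)^×| = 48


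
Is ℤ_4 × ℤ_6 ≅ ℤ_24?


Comparing ℤ_4 × ℤ_6 and ℤ_24:
gcd(4,6) = 2 ≠ 1. Max element order in ℤ_4×ℤ_6 is lcm(4,6) = 12 < 24, so it has no element of order 24

No, ℤ_4 × ℤ_6 ≇ ℤ_24


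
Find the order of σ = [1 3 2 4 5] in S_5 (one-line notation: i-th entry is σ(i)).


Cycle decomposition: (2 3)
Cycle lengths: 2
Order = lcm(2) = 2

ord(σ) = 2


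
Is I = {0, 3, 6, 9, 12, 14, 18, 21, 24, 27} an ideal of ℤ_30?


Check ideal conditions for I = {0, 3, 6, 9, 12, 14, 18, 21, 24, 27} in ℤ_30:
(1) I is an additive subgroup? No
(2) For r ∈ ℤ_30 and a ∈ I: r·a ∈ I? No  [counterexample: r=2, a=14, r·a mod 30 = 28 ∉ I]

No, I is not an ideal of ℤ_30


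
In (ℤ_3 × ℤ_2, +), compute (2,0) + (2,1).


Operation: componentwise addition mod (3, 2)
(2,0) + (2,1) = ((a₁+b₁) mod 3, (a₂+b₂) mod 2) with a = (2,0), b = (2,1)

(2,0) + (2,1) = (1,1)


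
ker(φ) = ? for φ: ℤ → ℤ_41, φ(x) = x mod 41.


Kernel = preimage of identity
ker(φ) = {x ∈ ℤ : x ≡ 0 (mod 41)} = 41ℤ = {0, ±41, ±82, ...}

ker(φ) = 41ℤ


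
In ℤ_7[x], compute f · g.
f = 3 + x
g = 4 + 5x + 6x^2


Expand and collect like terms; reduce coefficients mod 7:
x^0: 3·4 = 12 ≡ 5 (mod 7)
x^1: 3·5 + 1·4 = 19 ≡ 5 (mod 7)
x^2: 3·6 + 1·5 = 23 ≡ 2 (mod 7)
x^3: 1·6 = 6 ≡ 6 (mod 7)
Result: 5 + 5x + 2x^2 + 6x^3

f · g = 5 + 5x + 2x^2 + 6x^3


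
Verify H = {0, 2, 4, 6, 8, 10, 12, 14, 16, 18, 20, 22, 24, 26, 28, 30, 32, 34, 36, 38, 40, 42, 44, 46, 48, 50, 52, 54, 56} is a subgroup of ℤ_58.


Subgroup test for H = {0, 2, 4, 6, 8, 10, 12, 14, 16, 18, 20, 22, 24, 26, 28, 30, 32, 34, 36, 38, 40, 42, 44, 46, 48, 50, 52, 54, 56} in (ℤ_58, +):
(1) 0 ∈ H? Yes
(2) Closure: for all a,b ∈ H, (a+b) mod 58 ∈ H? Yes
(3) Inverses: for all a ∈ H, -a mod 58 ∈ H? Yes

Yes, H is a subgroup of ℤ_58


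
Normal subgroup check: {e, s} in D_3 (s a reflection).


H = {e, s} in D_3 (s a reflection)
r·s·r⁻¹ = sr⁻² ≠ s for n ≥ 3, so {e, s} is not closed under conjugation

No, not a normal subgroup


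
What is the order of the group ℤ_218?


ℤ_n has n elements.

|ℤ_218| = 218


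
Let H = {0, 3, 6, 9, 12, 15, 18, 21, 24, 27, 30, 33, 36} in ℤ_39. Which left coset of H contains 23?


23 + H = {23 + h (mod 39) : h ∈ H}
23+0=23, 23+3=26, 23+6=29, 23+9=32, 23+12=35, 23+15=38, 23+18=2, 23+21=5, 23+24=8, 23+27=11, 23+30=14, 23+33=17, 23+36=20
23 + H = {2, 5, 8, 11, 14, 17, 20, 23, 26, 29, 32, 35, 38} = 2 + H

23 + H = {2, 5, 8, 11, 14, 17, 20, 23, 26, 29, 32, 35, 38}


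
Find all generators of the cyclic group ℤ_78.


g generates ℤ_n iff gcd(g,n) = 1
Prime factors of 78: 2, 3, 13
Generators are g ∈ {1,...,77} not divisible by any of these primes.
Generators: {1, 5, 7, 11, 17, 19, 23, 25, 29, 31, 35, 37, 41, 43, 47, 49, 53, 55, 59, 61, 67, 71, 73, 77}
Number of generators = φ(78) = 24

Generators of ℤ_78 = {1, 5, 7, 11, 17, 19, 23, 25, 29, 31, 35, 37, 41, 43, 47, 49, 53, 55, 59, 61, 67, 71, 73, 77}


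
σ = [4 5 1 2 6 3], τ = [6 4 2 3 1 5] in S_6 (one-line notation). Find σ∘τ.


σ∘τ: apply τ first, then σ
1 →τ 6 →σ 3
2 →τ 4 →σ 2
3 →τ 2 →σ 5
4 →τ 3 →σ 1
5 →τ 1 →σ 4
6 →τ 5 →σ 6

σ∘τ = [3 2 5 1 4 6]


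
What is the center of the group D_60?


Z(G) = {g ∈ G | gx = xg for all x ∈ G}
For even n, Z(D_n) = {e, r^(n/2)}: the 180° rotation r^30 commutes with every reflection and rotation

Z(D_60) = {e, r^30}


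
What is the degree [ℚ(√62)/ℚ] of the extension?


√62 has minimal polynomial x² - 62 (irreducible over ℚ since 62 is squarefree)

[ℚ(√62)/ℚ] = 2
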